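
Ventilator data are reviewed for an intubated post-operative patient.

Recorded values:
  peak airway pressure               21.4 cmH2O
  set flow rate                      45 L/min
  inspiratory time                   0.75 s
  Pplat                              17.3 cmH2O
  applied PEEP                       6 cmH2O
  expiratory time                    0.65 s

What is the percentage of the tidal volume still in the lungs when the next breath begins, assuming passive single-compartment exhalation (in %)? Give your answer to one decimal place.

9.2

Flow: 45 L/min ÷ 60 = 0.75 L/s.
Vt = flow × Ti = 0.75 L/s × 0.75 s × 1000 mL/L = 562.5 mL.
R = (PIP − Pplat)/V̇ = (21.4 − 17.3) / 0.75 = 4.1/0.75 = 5.467 cmH2O·s/L.
C = Vt/(Pplat − PEEP) = 562.5 / (17.3 − 6) = 562.5/11.3 = 49.779 mL/cmH2O.
τ = R × C = 5.467 × 0.04978 L/cmH2O = 0.2721 s.
Fraction remaining at end-expiration = e^(−Te/τ) = e^(−0.65/0.2721) = 0.09174 → 9.174%.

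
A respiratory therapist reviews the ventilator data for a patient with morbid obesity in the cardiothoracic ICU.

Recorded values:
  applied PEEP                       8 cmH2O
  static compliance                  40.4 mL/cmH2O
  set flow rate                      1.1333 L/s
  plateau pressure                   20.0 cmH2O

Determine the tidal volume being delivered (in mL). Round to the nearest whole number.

485

Vt = Cstat × (Pplat − PEEP) = 40.4 × (20.0 − 8) = 40.4 × 12.0 = 484.8 mL.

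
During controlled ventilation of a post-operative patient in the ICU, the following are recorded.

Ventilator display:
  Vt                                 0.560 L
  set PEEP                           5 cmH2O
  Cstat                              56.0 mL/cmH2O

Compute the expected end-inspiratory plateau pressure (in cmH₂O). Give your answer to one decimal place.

Pplat = PEEP + Vt / Cstat = 5 + 560 / 56.0 = 5 + 10.0 = 15.0 cmH2O.

15.0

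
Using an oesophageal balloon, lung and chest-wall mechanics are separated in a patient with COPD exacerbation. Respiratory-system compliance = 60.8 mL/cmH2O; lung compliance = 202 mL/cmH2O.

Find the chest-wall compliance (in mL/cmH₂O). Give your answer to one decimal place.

87.0

1/Ccw = 1/Crs − 1/CL.
1/Ccw = 1/60.8 − 1/202 = 0.0115.
Ccw = 86.957 mL/cmH2O.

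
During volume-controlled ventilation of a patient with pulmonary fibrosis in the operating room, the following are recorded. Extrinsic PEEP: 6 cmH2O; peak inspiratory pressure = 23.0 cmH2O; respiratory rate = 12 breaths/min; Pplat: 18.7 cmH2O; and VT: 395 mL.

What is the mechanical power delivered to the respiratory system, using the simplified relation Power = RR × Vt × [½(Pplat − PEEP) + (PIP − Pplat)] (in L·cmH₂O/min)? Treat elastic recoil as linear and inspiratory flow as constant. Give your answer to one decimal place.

50.5

Per-breath work = Vt × [½(Pplat−PEEP) + (PIP−Pplat)] = 0.395 × [0.5×12.7 + 4.3] = 0.395 × 10.65 = 4.207 L·cmH2O.
Power = 12 × 4.207 = 50.484 L·cmH2O/min.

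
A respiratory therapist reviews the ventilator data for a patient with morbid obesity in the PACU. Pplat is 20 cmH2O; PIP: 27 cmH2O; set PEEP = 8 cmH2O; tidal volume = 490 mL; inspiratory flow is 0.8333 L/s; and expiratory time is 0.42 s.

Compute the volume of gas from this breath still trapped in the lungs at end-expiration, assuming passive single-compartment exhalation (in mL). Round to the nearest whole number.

144

R = (PIP − Pplat)/V̇ = (27 − 20) / 0.8333 = 7.0/0.8333 = 8.4 cmH2O·s/L.
C = Vt/(Pplat − PEEP) = 490.0 / (20 − 8) = 490.0/12.0 = 40.833 mL/cmH2O.
τ = R × C = 8.4 × 0.04083 L/cmH2O = 0.343 s.
Fraction remaining = e^(−Te/τ) = e^(−0.42/0.343) = 0.2939.
Trapped volume = 490.0 × 0.2939 = 144.01 mL.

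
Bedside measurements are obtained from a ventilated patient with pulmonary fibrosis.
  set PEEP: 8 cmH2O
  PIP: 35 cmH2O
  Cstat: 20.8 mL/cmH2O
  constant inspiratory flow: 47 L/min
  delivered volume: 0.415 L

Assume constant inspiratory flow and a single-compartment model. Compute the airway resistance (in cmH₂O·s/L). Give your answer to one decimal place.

Flow: 47 L/min ÷ 60 = 0.7833 L/s.
Equation of motion (constant flow): PIP = Vt/C + R·V̇ + PEEP.
R·V̇ = PIP − Vt/C − PEEP = 35 − 415/20.8 − 8 = 35 − 19.952 − 8 = 7.048 cmH2O.
R = 7.048 / 0.7833 = 8.998 cmH2O·s/L.

9.0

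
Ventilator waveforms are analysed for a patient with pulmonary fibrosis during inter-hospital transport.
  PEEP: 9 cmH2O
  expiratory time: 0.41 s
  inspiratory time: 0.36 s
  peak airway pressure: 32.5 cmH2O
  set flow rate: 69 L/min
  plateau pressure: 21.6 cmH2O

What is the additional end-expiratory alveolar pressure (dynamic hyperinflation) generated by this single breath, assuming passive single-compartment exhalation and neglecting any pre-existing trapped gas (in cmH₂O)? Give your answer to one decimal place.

3.4

Flow: 69 L/min ÷ 60 = 1.15 L/s.
Vt = flow × Ti = 1.15 L/s × 0.36 s × 1000 mL/L = 414.0 mL.
R = (PIP − Pplat)/V̇ = (32.5 − 21.6) / 1.15 = 10.9/1.15 = 9.478 cmH2O·s/L.
C = Vt/(Pplat − PEEP) = 414.0 / (21.6 − 9) = 414.0/12.6 = 32.857 mL/cmH2O.
τ = R × C = 9.478 × 0.03286 L/cmH2O = 0.3114 s.
Fraction remaining = e^(−Te/τ) = e^(−0.41/0.3114) = 0.268; trapped volume = 414.0 × 0.268 = 110.95 mL.
Additional alveolar pressure from trapping ≈ V_trapped / C = 110.95 / 32.857 = 3.377 cmH2O.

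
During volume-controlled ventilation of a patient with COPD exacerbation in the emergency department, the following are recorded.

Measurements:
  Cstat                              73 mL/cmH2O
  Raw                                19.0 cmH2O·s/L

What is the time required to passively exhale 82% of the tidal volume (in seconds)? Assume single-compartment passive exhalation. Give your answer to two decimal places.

2.38

τ = R × C = 19.0 × 73 mL/cmH2O = 19.0 × 0.073 L/cmH2O = 1.387 s.
Exhaled fraction f = 1 − e^(−t/τ) → t = −τ·ln(1 − f) = −1.387·ln(0.18) = 2.378 s.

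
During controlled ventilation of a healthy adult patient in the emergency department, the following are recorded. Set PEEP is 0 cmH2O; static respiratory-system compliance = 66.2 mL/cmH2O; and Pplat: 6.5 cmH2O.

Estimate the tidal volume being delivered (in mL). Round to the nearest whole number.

430

Vt = Cstat × (Pplat − PEEP) = 66.2 × (6.5 − 0) = 66.2 × 6.5 = 430.3 mL.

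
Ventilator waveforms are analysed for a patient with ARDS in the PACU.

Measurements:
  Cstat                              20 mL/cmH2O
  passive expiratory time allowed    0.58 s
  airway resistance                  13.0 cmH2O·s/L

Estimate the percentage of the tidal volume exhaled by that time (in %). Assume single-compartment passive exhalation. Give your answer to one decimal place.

89.3

τ = R × C = 13.0 × 20 mL/cmH2O = 13.0 × 0.020 L/cmH2O = 0.26 s.
Passive exhalation: V(t)/V₀ = e^(−t/τ) = e^(−0.58/0.26) = 0.1074.
Fraction exhaled = 1 − 0.1074 = 0.8926 → 89.26%.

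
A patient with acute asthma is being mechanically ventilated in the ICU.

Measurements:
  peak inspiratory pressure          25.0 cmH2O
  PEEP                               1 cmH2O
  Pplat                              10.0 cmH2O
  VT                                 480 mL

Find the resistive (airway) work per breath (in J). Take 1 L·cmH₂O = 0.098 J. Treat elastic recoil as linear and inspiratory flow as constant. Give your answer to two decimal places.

0.71

With constant inspiratory flow the resistive pressure is constant at PIP − Pplat = 25.0 − 10.0 = 15.0 cmH2O, so resistive work = 15.0 × 0.480 = 7.2 L·cmH2O.
× 0.098 J/(L·cmH2O) → 0.7056 J.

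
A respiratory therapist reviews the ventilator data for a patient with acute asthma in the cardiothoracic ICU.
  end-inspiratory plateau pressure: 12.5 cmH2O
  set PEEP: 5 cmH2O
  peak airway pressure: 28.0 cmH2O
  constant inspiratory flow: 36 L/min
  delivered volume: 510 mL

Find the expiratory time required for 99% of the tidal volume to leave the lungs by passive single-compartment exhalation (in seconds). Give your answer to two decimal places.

8.09

Flow: 36 L/min ÷ 60 = 0.6 L/s.
R = (PIP − Pplat)/V̇ = (28.0 − 12.5) / 0.6 = 15.5/0.6 = 25.833 cmH2O·s/L.
C = Vt/(Pplat − PEEP) = 510.0 / (12.5 − 5) = 510.0/7.5 = 68.0 mL/cmH2O.
τ = R × C = 25.833 × 0.068 L/cmH2O = 1.757 s.
t = −τ·ln(1 − 0.99) = −1.757·ln(0.01) = 8.091 s.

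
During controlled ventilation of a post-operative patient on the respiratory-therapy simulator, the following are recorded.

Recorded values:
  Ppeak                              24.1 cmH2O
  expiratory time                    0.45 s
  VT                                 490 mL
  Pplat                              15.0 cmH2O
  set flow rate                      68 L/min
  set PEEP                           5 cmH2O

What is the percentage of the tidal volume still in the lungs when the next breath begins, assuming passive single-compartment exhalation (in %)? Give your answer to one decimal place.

31.9

Flow: 68 L/min ÷ 60 = 1.1333 L/s.
R = (PIP − Pplat)/V̇ = (24.1 − 15.0) / 1.1333 = 9.1/1.1333 = 8.03 cmH2O·s/L.
C = Vt/(Pplat − PEEP) = 490.0 / (15.0 − 5) = 490.0/10.0 = 49.0 mL/cmH2O.
τ = R × C = 8.03 × 0.049 L/cmH2O = 0.3935 s.
Fraction remaining at end-expiration = e^(−Te/τ) = e^(−0.45/0.3935) = 0.3187 → 31.87%.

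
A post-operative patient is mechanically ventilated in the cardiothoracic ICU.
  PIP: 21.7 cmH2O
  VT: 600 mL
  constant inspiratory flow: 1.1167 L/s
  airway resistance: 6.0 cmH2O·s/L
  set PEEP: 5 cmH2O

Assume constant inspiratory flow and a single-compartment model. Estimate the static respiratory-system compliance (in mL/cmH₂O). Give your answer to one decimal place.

Equation of motion (constant flow): PIP = Vt/C + R·V̇ + PEEP.
Vt/C = PIP − R·V̇ − PEEP = 21.7 − 6.0×1.1167 − 5 = 21.7 − 6.7 − 5 = 10.0 cmH2O.
C = Vt / 10.0 = 600 / 10.0 = 60.0 mL/cmH2O.

60.0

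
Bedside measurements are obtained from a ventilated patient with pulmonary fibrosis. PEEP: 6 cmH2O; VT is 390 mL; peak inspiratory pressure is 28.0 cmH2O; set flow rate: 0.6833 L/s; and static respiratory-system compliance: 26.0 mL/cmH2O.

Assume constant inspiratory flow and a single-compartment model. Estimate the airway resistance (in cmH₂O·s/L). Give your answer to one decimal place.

Equation of motion (constant flow): PIP = Vt/C + R·V̇ + PEEP.
R·V̇ = PIP − Vt/C − PEEP = 28.0 − 390/26.0 − 6 = 28.0 − 15.0 − 6 = 7.0 cmH2O.
R = 7.0 / 0.6833 = 10.244 cmH2O·s/L.

10.2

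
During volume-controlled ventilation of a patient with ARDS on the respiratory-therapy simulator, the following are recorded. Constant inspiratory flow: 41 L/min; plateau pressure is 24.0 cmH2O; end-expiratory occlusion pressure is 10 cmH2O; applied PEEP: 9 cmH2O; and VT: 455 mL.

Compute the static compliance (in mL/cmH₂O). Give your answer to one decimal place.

32.5

End-expiratory occlusion gives total PEEP = 10 cmH2O (intrinsic PEEP = 10 − 9 = 1). Use total PEEP for the elastic gradient.
Cstat = Vt / (Pplat − PEEPtotal) = 455 / (24.0 − 10) = 455 / 14.0 = 32.5 mL/cmH2O.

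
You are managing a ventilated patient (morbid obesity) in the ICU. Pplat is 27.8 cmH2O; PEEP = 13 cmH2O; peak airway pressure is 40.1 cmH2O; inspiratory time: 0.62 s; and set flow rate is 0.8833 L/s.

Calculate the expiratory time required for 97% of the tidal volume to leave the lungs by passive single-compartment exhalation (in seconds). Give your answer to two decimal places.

Vt = flow × Ti = 0.8833 L/s × 0.62 s × 1000 mL/L = 547.65 mL.
R = (PIP − Pplat)/V̇ = (40.1 − 27.8) / 0.8833 = 12.3/0.8833 = 13.925 cmH2O·s/L.
C = Vt/(Pplat − PEEP) = 547.65 / (27.8 − 13) = 547.65/14.8 = 37.003 mL/cmH2O.
τ = R × C = 13.925 × 0.037 L/cmH2O = 0.5152 s.
t = −τ·ln(1 − 0.97) = −0.5152·ln(0.03) = 1.807 s.

1.81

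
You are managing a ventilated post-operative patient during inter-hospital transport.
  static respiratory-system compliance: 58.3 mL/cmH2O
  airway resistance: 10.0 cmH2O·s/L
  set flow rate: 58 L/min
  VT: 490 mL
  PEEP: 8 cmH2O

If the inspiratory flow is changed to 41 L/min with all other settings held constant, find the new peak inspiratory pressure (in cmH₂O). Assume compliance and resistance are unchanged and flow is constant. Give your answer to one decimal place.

23.2

Flow: 58 L/min ÷ 60 = 0.9667 L/s.
New flow: 41 L/min ÷ 60 = 0.6833 L/s.
PIP = Vt/C + R·V̇ + PEEP (constant-flow equation of motion).
Only the resistive term changes: ΔPIP = R × ΔV̇ = 10.0 × (0.6833 − 0.9667) = 10.0 × -0.2834 = -2.834 cmH2O.
Original PIP = 490/58.3 + 10.0×0.9667 + 8 = 26.072 cmH2O; new PIP = 26.072 + (-2.834) = 23.238 cmH2O.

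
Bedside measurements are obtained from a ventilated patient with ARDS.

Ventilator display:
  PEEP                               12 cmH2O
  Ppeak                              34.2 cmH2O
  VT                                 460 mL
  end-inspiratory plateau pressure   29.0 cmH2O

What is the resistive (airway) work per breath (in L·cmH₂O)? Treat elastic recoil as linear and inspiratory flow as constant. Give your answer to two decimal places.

With constant inspiratory flow the resistive pressure is constant at PIP − Pplat = 34.2 − 29.0 = 5.2 cmH2O, so resistive work = 5.2 × 0.460 = 2.392 L·cmH2O.

2.39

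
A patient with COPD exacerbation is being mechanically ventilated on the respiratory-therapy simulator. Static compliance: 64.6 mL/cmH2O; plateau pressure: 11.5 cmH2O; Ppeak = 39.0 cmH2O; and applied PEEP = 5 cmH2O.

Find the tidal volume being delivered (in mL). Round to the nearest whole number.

420

Vt = Cstat × (Pplat − PEEP) = 64.6 × (11.5 − 5) = 64.6 × 6.5 = 419.9 mL.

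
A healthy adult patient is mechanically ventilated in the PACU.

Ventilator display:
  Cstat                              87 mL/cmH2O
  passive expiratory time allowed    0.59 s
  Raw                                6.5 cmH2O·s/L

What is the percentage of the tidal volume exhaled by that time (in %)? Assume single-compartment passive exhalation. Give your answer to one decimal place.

τ = R × C = 6.5 × 87 mL/cmH2O = 6.5 × 0.087 L/cmH2O = 0.5655 s.
Passive exhalation: V(t)/V₀ = e^(−t/τ) = e^(−0.59/0.5655) = 0.3523.
Fraction exhaled = 1 − 0.3523 = 0.6477 → 64.77%.

64.8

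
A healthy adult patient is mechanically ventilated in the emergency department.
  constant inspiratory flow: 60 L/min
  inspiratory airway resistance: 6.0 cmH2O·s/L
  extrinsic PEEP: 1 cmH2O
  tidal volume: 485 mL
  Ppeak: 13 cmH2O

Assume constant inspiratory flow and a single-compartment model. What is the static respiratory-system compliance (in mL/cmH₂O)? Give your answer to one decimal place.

Flow: 60 L/min ÷ 60 = 1 L/s.
Equation of motion (constant flow): PIP = Vt/C + R·V̇ + PEEP.
Vt/C = PIP − R·V̇ − PEEP = 13 − 6.0×1 − 1 = 13 − 6.0 − 1 = 6.0 cmH2O.
C = Vt / 6.0 = 485 / 6.0 = 80.833 mL/cmH2O.

80.8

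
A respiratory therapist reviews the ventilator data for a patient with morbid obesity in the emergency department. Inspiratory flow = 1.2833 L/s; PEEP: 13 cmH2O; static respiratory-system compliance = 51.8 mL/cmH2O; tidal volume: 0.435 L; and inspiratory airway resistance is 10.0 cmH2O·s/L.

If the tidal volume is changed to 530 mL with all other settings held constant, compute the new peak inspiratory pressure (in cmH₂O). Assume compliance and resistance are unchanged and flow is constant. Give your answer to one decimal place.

36.1

PIP = Vt/C + R·V̇ + PEEP (constant-flow equation of motion).
Only the elastic term changes: ΔPIP = ΔVt / C = (530 − 435) / 51.8 = 1.834 cmH2O.
Original PIP = 435/51.8 + 10.0×1.2833 + 13 = 34.231 cmH2O; new PIP = 34.231 + (1.834) = 36.065 cmH2O.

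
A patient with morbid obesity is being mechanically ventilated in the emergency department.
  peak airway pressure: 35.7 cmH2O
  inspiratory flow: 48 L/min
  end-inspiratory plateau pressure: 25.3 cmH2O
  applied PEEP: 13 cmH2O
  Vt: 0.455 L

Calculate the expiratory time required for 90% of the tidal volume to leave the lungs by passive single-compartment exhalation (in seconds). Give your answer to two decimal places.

1.11

Flow: 48 L/min ÷ 60 = 0.8 L/s.
R = (PIP − Pplat)/V̇ = (35.7 − 25.3) / 0.8 = 10.4/0.8 = 13.0 cmH2O·s/L.
C = Vt/(Pplat − PEEP) = 455.0 / (25.3 − 13) = 455.0/12.3 = 36.992 mL/cmH2O.
τ = R × C = 13.0 × 0.03699 L/cmH2O = 0.4809 s.
t = −τ·ln(1 − 0.90) = −0.4809·ln(0.1) = 1.107 s.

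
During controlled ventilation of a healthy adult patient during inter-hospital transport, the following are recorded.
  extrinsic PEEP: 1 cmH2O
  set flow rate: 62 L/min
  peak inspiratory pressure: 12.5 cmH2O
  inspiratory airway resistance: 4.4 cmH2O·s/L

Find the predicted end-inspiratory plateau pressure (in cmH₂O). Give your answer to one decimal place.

8.0

Flow: 62 L/min ÷ 60 = 1.0333 L/s.
Pplat = PIP − Raw × flow = 12.5 − 4.4 × 1.0333 = 12.5 − 4.547 = 7.953 cmH2O.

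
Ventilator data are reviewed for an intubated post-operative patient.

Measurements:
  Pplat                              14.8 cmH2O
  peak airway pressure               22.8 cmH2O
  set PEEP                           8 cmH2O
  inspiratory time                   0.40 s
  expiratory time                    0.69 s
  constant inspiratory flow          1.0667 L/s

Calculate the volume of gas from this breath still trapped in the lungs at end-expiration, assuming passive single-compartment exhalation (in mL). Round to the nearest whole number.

Vt = flow × Ti = 1.0667 L/s × 0.40 s × 1000 mL/L = 426.68 mL.
R = (PIP − Pplat)/V̇ = (22.8 − 14.8) / 1.0667 = 8.0/1.0667 = 7.5 cmH2O·s/L.
C = Vt/(Pplat − PEEP) = 426.68 / (14.8 − 8) = 426.68/6.8 = 62.747 mL/cmH2O.
τ = R × C = 7.5 × 0.06275 L/cmH2O = 0.4706 s.
Fraction remaining = e^(−Te/τ) = e^(−0.69/0.4706) = 0.2308.
Trapped volume = 426.68 × 0.2308 = 98.478 mL.

98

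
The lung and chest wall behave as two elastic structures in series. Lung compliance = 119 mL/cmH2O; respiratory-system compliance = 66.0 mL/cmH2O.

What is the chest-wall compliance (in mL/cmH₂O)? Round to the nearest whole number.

1/Ccw = 1/Crs − 1/CL.
1/Ccw = 1/66.0 − 1/119 = 0.006748.
Ccw = 148.19 mL/cmH2O.

148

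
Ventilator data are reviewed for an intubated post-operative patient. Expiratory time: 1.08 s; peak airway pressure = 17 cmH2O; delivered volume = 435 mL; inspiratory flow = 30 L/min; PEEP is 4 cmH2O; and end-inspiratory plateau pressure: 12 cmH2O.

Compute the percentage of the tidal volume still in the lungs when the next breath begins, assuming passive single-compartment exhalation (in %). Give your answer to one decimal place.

Flow: 30 L/min ÷ 60 = 0.5 L/s.
R = (PIP − Pplat)/V̇ = (17 − 12) / 0.5 = 5.0/0.5 = 10.0 cmH2O·s/L.
C = Vt/(Pplat − PEEP) = 435.0 / (12 − 4) = 435.0/8.0 = 54.375 mL/cmH2O.
τ = R × C = 10.0 × 0.05438 L/cmH2O = 0.5438 s.
Fraction remaining at end-expiration = e^(−Te/τ) = e^(−1.08/0.5438) = 0.1372 → 13.72%.

13.7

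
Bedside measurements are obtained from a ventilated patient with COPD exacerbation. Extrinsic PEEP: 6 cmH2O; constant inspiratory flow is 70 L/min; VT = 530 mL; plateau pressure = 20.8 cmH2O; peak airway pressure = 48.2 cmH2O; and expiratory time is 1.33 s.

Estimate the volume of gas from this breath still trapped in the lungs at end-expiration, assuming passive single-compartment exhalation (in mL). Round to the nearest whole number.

Flow: 70 L/min ÷ 60 = 1.1667 L/s.
R = (PIP − Pplat)/V̇ = (48.2 − 20.8) / 1.1667 = 27.4/1.1667 = 23.485 cmH2O·s/L.
C = Vt/(Pplat − PEEP) = 530.0 / (20.8 − 6) = 530.0/14.8 = 35.811 mL/cmH2O.
τ = R × C = 23.485 × 0.03581 L/cmH2O = 0.841 s.
Fraction remaining = e^(−Te/τ) = e^(−1.33/0.841) = 0.2057.
Trapped volume = 530.0 × 0.2057 = 109.02 mL.

109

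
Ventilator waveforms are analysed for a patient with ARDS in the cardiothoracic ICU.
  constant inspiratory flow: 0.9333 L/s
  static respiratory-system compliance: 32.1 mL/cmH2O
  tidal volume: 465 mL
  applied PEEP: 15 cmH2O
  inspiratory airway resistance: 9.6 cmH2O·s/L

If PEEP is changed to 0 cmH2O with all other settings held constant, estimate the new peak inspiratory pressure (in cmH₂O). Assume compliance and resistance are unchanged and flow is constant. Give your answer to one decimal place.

PIP = Vt/C + R·V̇ + PEEP (constant-flow equation of motion).
Only the baseline term changes: ΔPIP = ΔPEEP = 0 − 15 = -15.0 cmH2O.
Original PIP = 465/32.1 + 9.6×0.9333 + 15 = 38.446 cmH2O; new PIP = 38.446 + (-15.0) = 23.446 cmH2O.

23.4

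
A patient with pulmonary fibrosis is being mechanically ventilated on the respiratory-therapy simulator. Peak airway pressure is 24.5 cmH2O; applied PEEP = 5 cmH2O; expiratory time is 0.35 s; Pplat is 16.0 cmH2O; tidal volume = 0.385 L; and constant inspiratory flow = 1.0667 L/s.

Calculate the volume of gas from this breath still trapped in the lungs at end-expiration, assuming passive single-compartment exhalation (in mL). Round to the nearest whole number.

110

R = (PIP − Pplat)/V̇ = (24.5 − 16.0) / 1.0667 = 8.5/1.0667 = 7.969 cmH2O·s/L.
C = Vt/(Pplat − PEEP) = 385.0 / (16.0 − 5) = 385.0/11.0 = 35.0 mL/cmH2O.
τ = R × C = 7.969 × 0.035 L/cmH2O = 0.2789 s.
Fraction remaining = e^(−Te/τ) = e^(−0.35/0.2789) = 0.2851.
Trapped volume = 385.0 × 0.2851 = 109.76 mL.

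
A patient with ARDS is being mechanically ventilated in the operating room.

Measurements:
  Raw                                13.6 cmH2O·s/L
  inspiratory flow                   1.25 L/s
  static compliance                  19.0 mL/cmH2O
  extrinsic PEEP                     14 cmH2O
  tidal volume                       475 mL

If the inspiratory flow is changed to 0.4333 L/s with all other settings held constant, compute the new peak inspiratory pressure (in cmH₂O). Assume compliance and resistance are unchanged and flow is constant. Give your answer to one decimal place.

44.9

PIP = Vt/C + R·V̇ + PEEP (constant-flow equation of motion).
Only the resistive term changes: ΔPIP = R × ΔV̇ = 13.6 × (0.4333 − 1.25) = 13.6 × -0.8167 = -11.107 cmH2O.
Original PIP = 475/19.0 + 13.6×1.25 + 14 = 56.0 cmH2O; new PIP = 56.0 + (-11.107) = 44.893 cmH2O.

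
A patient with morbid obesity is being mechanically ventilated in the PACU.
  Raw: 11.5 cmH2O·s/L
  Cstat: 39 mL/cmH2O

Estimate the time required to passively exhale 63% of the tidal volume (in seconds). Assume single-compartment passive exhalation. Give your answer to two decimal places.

τ = R × C = 11.5 × 39 mL/cmH2O = 11.5 × 0.039 L/cmH2O = 0.4485 s.
Exhaled fraction f = 1 − e^(−t/τ) → t = −τ·ln(1 − f) = −0.4485·ln(0.37) = 0.4459 s.

0.45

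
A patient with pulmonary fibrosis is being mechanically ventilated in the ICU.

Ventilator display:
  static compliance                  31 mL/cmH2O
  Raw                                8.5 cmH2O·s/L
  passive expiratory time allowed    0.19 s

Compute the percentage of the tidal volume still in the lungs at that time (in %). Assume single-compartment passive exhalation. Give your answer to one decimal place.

48.6

τ = R × C = 8.5 × 31 mL/cmH2O = 8.5 × 0.031 L/cmH2O = 0.2635 s.
Passive exhalation: V(t)/V₀ = e^(−t/τ) = e^(−0.19/0.2635) = 0.4862.
Fraction remaining = 0.4862 → 48.62%.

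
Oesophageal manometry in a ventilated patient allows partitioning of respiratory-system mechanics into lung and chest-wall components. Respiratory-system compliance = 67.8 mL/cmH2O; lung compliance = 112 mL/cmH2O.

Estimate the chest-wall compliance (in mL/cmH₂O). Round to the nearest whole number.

172

1/Ccw = 1/Crs − 1/CL.
1/Ccw = 1/67.8 − 1/112 = 0.005821.
Ccw = 171.79 mL/cmH2O.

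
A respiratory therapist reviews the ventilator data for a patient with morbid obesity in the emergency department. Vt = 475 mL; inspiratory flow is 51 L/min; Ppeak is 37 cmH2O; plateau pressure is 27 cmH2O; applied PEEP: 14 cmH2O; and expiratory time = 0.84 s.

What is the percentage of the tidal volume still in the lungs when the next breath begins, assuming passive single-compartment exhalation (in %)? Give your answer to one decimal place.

14.2

Flow: 51 L/min ÷ 60 = 0.85 L/s.
R = (PIP − Pplat)/V̇ = (37 − 27) / 0.85 = 10.0/0.85 = 11.765 cmH2O·s/L.
C = Vt/(Pplat − PEEP) = 475.0 / (27 − 14) = 475.0/13.0 = 36.538 mL/cmH2O.
τ = R × C = 11.765 × 0.03654 L/cmH2O = 0.4299 s.
Fraction remaining at end-expiration = e^(−Te/τ) = e^(−0.84/0.4299) = 0.1417 → 14.17%.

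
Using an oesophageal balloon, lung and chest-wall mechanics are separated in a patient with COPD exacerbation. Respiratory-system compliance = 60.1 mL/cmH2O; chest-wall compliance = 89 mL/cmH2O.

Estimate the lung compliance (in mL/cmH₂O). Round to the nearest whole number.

185

1/CL = 1/Crs − 1/Ccw.
1/CL = 1/60.1 − 1/89 = 0.005403.
CL = 185.08 mL/cmH2O.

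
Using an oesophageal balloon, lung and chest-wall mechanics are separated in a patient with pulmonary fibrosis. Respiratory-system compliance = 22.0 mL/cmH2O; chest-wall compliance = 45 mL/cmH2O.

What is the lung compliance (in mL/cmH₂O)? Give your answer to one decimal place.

1/CL = 1/Crs − 1/Ccw.
1/CL = 1/22.0 − 1/45 = 0.02323.
CL = 43.048 mL/cmH2O.

43.0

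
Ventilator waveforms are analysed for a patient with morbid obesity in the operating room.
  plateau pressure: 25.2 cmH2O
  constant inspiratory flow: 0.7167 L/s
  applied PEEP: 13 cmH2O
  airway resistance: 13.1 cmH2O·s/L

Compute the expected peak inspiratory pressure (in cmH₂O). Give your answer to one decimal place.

PIP = Pplat + Raw × flow = 25.2 + 13.1 × 0.7167 = 25.2 + 9.389 = 34.589 cmH2O.

34.6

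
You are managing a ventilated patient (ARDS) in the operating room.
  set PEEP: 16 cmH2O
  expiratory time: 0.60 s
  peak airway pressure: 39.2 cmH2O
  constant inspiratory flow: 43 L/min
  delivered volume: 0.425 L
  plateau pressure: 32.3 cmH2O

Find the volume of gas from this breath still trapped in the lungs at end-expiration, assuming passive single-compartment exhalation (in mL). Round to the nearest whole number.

39

Flow: 43 L/min ÷ 60 = 0.7167 L/s.
R = (PIP − Pplat)/V̇ = (39.2 − 32.3) / 0.7167 = 6.9/0.7167 = 9.627 cmH2O·s/L.
C = Vt/(Pplat − PEEP) = 425.0 / (32.3 − 16) = 425.0/16.3 = 26.074 mL/cmH2O.
τ = R × C = 9.627 × 0.02607 L/cmH2O = 0.251 s.
Fraction remaining = e^(−Te/τ) = e^(−0.60/0.251) = 0.09159.
Trapped volume = 425.0 × 0.09159 = 38.926 mL.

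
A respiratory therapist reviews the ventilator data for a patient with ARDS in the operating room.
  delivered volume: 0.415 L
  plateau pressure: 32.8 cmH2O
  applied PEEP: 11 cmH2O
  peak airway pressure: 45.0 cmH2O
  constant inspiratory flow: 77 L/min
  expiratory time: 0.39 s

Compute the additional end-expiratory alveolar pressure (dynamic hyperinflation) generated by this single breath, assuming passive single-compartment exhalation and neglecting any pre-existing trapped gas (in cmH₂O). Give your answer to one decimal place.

2.5

Flow: 77 L/min ÷ 60 = 1.2833 L/s.
R = (PIP − Pplat)/V̇ = (45.0 − 32.8) / 1.2833 = 12.2/1.2833 = 9.507 cmH2O·s/L.
C = Vt/(Pplat − PEEP) = 415.0 / (32.8 − 11) = 415.0/21.8 = 19.037 mL/cmH2O.
τ = R × C = 9.507 × 0.01904 L/cmH2O = 0.181 s.
Fraction remaining = e^(−Te/τ) = e^(−0.39/0.181) = 0.1159; trapped volume = 415.0 × 0.1159 = 48.099 mL.
Additional alveolar pressure from trapping ≈ V_trapped / C = 48.099 / 19.037 = 2.527 cmH2O.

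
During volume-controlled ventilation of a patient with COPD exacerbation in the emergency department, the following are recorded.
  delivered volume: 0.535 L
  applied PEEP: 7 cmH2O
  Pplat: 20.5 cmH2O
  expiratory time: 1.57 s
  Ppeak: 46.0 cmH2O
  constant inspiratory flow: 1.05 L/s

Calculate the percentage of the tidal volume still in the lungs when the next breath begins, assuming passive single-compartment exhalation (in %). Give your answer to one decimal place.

R = (PIP − Pplat)/V̇ = (46.0 − 20.5) / 1.05 = 25.5/1.05 = 24.286 cmH2O·s/L.
C = Vt/(Pplat − PEEP) = 535.0 / (20.5 − 7) = 535.0/13.5 = 39.63 mL/cmH2O.
τ = R × C = 24.286 × 0.03963 L/cmH2O = 0.9625 s.
Fraction remaining at end-expiration = e^(−Te/τ) = e^(−1.57/0.9625) = 0.1957 → 19.57%.

19.6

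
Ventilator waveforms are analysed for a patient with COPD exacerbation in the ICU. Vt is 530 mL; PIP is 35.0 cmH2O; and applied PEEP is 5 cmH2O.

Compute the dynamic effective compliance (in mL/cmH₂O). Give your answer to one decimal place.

Dynamic compliance = Vt / (PIP − PEEP) = 530 / (35.0 − 5) = 530 / 30.0 = 17.667 mL/cmH2O.

17.7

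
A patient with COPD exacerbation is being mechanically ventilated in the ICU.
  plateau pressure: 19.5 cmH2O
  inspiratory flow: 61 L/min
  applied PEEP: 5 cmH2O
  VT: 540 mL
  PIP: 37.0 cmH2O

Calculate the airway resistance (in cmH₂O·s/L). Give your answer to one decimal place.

17.2

Flow: 61 L/min ÷ 60 = 1.0167 L/s.
Raw = (PIP − Pplat) / flow = (37.0 − 19.5) / 1.0167 = 17.5 / 1.0167 = 17.213 cmH2O·s/L.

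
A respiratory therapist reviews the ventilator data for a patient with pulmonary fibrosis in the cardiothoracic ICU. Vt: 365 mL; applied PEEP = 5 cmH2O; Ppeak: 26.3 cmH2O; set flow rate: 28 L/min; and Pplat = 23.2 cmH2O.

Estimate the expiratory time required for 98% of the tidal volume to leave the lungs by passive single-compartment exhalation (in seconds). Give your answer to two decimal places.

Flow: 28 L/min ÷ 60 = 0.4667 L/s.
R = (PIP − Pplat)/V̇ = (26.3 − 23.2) / 0.4667 = 3.1/0.4667 = 6.642 cmH2O·s/L.
C = Vt/(Pplat − PEEP) = 365.0 / (23.2 − 5) = 365.0/18.2 = 20.055 mL/cmH2O.
τ = R × C = 6.642 × 0.02006 L/cmH2O = 0.1332 s.
t = −τ·ln(1 − 0.98) = −0.1332·ln(0.02) = 0.5211 s.

0.52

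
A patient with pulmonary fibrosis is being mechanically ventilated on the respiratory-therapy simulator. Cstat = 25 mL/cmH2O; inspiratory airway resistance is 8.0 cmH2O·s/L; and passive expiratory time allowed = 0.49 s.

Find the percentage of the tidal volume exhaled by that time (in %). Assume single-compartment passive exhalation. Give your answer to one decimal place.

91.4

τ = R × C = 8.0 × 25 mL/cmH2O = 8.0 × 0.025 L/cmH2O = 0.2 s.
Passive exhalation: V(t)/V₀ = e^(−t/τ) = e^(−0.49/0.2) = 0.08629.
Fraction exhaled = 1 − 0.08629 = 0.9137 → 91.37%.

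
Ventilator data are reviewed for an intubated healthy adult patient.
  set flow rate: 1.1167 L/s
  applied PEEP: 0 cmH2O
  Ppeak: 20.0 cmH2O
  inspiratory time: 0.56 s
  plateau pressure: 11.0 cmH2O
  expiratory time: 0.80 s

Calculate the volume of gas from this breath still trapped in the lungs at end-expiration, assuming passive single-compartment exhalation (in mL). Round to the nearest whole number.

Vt = flow × Ti = 1.1167 L/s × 0.56 s × 1000 mL/L = 625.35 mL.
R = (PIP − Pplat)/V̇ = (20.0 − 11.0) / 1.1167 = 9.0/1.1167 = 8.059 cmH2O·s/L.
C = Vt/(Pplat − PEEP) = 625.35 / (11.0 − 0) = 625.35/11.0 = 56.85 mL/cmH2O.
τ = R × C = 8.059 × 0.05685 L/cmH2O = 0.4582 s.
Fraction remaining = e^(−Te/τ) = e^(−0.80/0.4582) = 0.1745.
Trapped volume = 625.35 × 0.1745 = 109.12 mL.

109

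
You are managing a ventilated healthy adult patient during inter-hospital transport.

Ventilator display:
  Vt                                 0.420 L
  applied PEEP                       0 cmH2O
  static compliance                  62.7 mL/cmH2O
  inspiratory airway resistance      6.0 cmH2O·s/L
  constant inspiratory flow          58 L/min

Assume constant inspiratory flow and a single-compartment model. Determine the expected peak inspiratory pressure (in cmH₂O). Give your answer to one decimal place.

12.5

Flow: 58 L/min ÷ 60 = 0.9667 L/s.
Equation of motion (constant flow): PIP = Vt/C + R·V̇ + PEEP.
PIP = 420/62.7 + 6.0×0.9667 + 0 = 6.699 + 5.8 + 0 = 12.499 cmH2O.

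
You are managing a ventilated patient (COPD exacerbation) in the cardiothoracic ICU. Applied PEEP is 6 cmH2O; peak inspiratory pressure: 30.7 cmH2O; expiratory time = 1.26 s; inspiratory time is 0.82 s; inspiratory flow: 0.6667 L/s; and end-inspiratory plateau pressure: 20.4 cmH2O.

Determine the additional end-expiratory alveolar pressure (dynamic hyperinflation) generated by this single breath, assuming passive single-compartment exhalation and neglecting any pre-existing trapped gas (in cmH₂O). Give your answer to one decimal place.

1.7

Vt = flow × Ti = 0.6667 L/s × 0.82 s × 1000 mL/L = 546.69 mL.
R = (PIP − Pplat)/V̇ = (30.7 − 20.4) / 0.6667 = 10.3/0.6667 = 15.449 cmH2O·s/L.
C = Vt/(Pplat − PEEP) = 546.69 / (20.4 − 6) = 546.69/14.4 = 37.965 mL/cmH2O.
τ = R × C = 15.449 × 0.03797 L/cmH2O = 0.5866 s.
Fraction remaining = e^(−Te/τ) = e^(−1.26/0.5866) = 0.1167; trapped volume = 546.69 × 0.1167 = 63.799 mL.
Additional alveolar pressure from trapping ≈ V_trapped / C = 63.799 / 37.965 = 1.68 cmH2O.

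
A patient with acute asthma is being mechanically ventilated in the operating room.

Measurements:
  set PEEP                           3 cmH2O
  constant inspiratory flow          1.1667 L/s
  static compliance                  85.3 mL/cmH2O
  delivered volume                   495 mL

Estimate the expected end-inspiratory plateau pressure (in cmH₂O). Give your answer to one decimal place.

8.8

Pplat = PEEP + Vt / Cstat = 3 + 495 / 85.3 = 3 + 5.803 = 8.803 cmH2O.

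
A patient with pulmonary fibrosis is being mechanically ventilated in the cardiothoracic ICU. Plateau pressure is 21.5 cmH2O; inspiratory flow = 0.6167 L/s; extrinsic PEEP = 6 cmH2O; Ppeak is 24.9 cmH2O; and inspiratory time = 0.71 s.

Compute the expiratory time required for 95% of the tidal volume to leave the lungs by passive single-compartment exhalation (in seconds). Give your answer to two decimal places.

Vt = flow × Ti = 0.6167 L/s × 0.71 s × 1000 mL/L = 437.86 mL.
R = (PIP − Pplat)/V̇ = (24.9 − 21.5) / 0.6167 = 3.4/0.6167 = 5.513 cmH2O·s/L.
C = Vt/(Pplat − PEEP) = 437.86 / (21.5 − 6) = 437.86/15.5 = 28.249 mL/cmH2O.
τ = R × C = 5.513 × 0.02825 L/cmH2O = 0.1557 s.
t = −τ·ln(1 − 0.95) = −0.1557·ln(0.05) = 0.4664 s.

0.47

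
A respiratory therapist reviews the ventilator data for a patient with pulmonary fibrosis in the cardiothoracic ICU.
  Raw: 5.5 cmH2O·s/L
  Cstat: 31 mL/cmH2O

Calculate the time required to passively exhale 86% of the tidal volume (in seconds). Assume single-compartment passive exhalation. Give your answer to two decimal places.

0.34

τ = R × C = 5.5 × 31 mL/cmH2O = 5.5 × 0.031 L/cmH2O = 0.1705 s.
Exhaled fraction f = 1 − e^(−t/τ) → t = −τ·ln(1 − f) = −0.1705·ln(0.14) = 0.3352 s.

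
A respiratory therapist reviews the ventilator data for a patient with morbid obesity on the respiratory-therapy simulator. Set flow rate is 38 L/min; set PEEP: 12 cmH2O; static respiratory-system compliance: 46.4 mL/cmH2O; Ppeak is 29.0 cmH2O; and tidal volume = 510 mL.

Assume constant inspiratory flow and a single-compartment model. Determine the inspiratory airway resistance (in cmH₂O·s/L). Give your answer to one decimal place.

Flow: 38 L/min ÷ 60 = 0.6333 L/s.
Equation of motion (constant flow): PIP = Vt/C + R·V̇ + PEEP.
R·V̇ = PIP − Vt/C − PEEP = 29.0 − 510/46.4 − 12 = 29.0 − 10.991 − 12 = 6.009 cmH2O.
R = 6.009 / 0.6333 = 9.488 cmH2O·s/L.

9.5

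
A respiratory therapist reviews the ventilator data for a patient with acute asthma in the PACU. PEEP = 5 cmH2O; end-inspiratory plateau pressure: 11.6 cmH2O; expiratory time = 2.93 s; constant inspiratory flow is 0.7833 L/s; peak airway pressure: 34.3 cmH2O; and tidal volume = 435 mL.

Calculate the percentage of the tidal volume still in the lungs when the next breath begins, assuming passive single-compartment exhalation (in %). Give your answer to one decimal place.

R = (PIP − Pplat)/V̇ = (34.3 − 11.6) / 0.7833 = 22.7/0.7833 = 28.98 cmH2O·s/L.
C = Vt/(Pplat − PEEP) = 435.0 / (11.6 − 5) = 435.0/6.6 = 65.909 mL/cmH2O.
τ = R × C = 28.98 × 0.06591 L/cmH2O = 1.91 s.
Fraction remaining at end-expiration = e^(−Te/τ) = e^(−2.93/1.91) = 0.2157 → 21.57%.

21.6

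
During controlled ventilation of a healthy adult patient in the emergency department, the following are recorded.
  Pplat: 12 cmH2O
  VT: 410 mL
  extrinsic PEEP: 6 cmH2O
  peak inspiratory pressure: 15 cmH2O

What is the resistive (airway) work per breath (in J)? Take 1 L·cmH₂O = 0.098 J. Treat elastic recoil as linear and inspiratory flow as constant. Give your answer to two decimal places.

0.12

With constant inspiratory flow the resistive pressure is constant at PIP − Pplat = 15 − 12 = 3.0 cmH2O, so resistive work = 3.0 × 0.410 = 1.23 L·cmH2O.
× 0.098 J/(L·cmH2O) → 0.1205 J.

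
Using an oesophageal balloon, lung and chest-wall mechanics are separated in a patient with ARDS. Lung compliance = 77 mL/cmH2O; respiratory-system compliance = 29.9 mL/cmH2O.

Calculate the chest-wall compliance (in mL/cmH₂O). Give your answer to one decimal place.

48.9

1/Ccw = 1/Crs − 1/CL.
1/Ccw = 1/29.9 − 1/77 = 0.02046.
Ccw = 48.876 mL/cmH2O.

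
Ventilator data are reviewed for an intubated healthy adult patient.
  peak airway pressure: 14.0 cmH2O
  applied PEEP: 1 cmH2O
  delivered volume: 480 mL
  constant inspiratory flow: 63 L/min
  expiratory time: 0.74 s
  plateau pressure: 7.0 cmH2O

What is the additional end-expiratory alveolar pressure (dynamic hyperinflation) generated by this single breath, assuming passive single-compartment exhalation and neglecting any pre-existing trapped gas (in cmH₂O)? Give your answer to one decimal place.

Flow: 63 L/min ÷ 60 = 1.05 L/s.
R = (PIP − Pplat)/V̇ = (14.0 − 7.0) / 1.05 = 7.0/1.05 = 6.667 cmH2O·s/L.
C = Vt/(Pplat − PEEP) = 480.0 / (7.0 − 1) = 480.0/6.0 = 80.0 mL/cmH2O.
τ = R × C = 6.667 × 0.08 L/cmH2O = 0.5334 s.
Fraction remaining = e^(−Te/τ) = e^(−0.74/0.5334) = 0.2497; trapped volume = 480.0 × 0.2497 = 119.86 mL.
Additional alveolar pressure from trapping ≈ V_trapped / C = 119.86 / 80.0 = 1.498 cmH2O.

1.5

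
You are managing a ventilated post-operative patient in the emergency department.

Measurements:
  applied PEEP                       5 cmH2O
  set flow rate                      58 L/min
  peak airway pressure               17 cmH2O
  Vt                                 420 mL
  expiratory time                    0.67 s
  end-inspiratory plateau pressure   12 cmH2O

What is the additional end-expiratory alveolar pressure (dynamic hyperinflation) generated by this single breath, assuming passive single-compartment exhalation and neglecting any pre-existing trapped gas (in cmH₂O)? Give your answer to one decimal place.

Flow: 58 L/min ÷ 60 = 0.9667 L/s.
R = (PIP − Pplat)/V̇ = (17 − 12) / 0.9667 = 5.0/0.9667 = 5.172 cmH2O·s/L.
C = Vt/(Pplat − PEEP) = 420.0 / (12 − 5) = 420.0/7.0 = 60.0 mL/cmH2O.
τ = R × C = 5.172 × 0.06 L/cmH2O = 0.3103 s.
Fraction remaining = e^(−Te/τ) = e^(−0.67/0.3103) = 0.1154; trapped volume = 420.0 × 0.1154 = 48.468 mL.
Additional alveolar pressure from trapping ≈ V_trapped / C = 48.468 / 60.0 = 0.8078 cmH2O.

0.8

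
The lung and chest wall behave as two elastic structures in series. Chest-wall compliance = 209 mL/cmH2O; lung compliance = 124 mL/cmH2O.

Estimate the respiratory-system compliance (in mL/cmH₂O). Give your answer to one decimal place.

Lung and chest wall are elastances in series: 1/Crs = 1/CL + 1/Ccw.
1/Crs = 1/124 + 1/209 = 0.01285.
Crs = 77.821 mL/cmH2O.

77.8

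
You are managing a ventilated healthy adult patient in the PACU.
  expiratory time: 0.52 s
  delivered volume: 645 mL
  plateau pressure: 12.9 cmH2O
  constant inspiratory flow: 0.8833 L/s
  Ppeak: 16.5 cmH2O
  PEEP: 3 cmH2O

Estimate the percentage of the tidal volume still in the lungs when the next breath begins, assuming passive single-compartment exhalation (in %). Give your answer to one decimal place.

R = (PIP − Pplat)/V̇ = (16.5 − 12.9) / 0.8833 = 3.6/0.8833 = 4.076 cmH2O·s/L.
C = Vt/(Pplat − PEEP) = 645.0 / (12.9 − 3) = 645.0/9.9 = 65.152 mL/cmH2O.
τ = R × C = 4.076 × 0.06515 L/cmH2O = 0.2656 s.
Fraction remaining at end-expiration = e^(−Te/τ) = e^(−0.52/0.2656) = 0.1412 → 14.12%.

14.1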